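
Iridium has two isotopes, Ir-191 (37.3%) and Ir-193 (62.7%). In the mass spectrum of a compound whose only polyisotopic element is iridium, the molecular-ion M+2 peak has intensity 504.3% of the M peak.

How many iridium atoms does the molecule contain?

3

With n Ir atoms, P(M+2)/P(M) = C(n,1)·p^(n−1)q / p^n = n·q/p = n · 0.627/0.373.
n = 5.043 × 0.373/0.627 = 3.00 ≈ 3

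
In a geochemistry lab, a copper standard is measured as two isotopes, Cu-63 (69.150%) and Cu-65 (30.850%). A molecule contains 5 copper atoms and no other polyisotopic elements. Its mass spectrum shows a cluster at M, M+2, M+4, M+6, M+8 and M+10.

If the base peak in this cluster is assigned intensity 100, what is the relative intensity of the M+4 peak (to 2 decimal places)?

89.23

Binomial terms of (0.69150 + 0.30850)^5: M 0.1581, M+2 0.3527, M+4 0.3147, M+6 0.1404, M+8 0.0313, M+10 0.0028 → M+2 is the base peak.
P(M+2) = C(5,1) × 0.69150^4 × 0.30850^1 = 5 × 0.2286487 × 0.3085 = 0.352691 (base)
P(M+4) = C(5,2) × 0.69150^3 × 0.30850^2 = 10 × 0.33065611 × 0.09517225 = 0.314693
Relative intensity = 0.314693 / 0.352691 × 100 = 89.23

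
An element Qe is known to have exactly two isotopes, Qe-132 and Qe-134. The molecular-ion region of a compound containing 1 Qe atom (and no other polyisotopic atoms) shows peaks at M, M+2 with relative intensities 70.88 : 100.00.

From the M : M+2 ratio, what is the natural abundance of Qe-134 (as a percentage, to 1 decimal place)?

58.5%

Let p = fractional abundance of Qe-132. I(M+2)/I(M) = [C(1,1)·p^0·(1−p)] / p^1 = 1·(1−p)/p = 100.00/70.88 = 1.4108
(1−p)/p = 1.4108/1 = 1.4108  ⇒  p = 1/(1 + 1.4108) = 0.4148
Qe-132: 41.5%, Qe-134: 58.5%.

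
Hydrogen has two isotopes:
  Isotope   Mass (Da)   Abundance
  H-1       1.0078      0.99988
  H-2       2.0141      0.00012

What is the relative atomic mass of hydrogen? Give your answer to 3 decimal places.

The abundance-weighted mean is 0.99988 × 1.0078 + 0.00012 × 2.0141
= 1.00768 + 0.00024 = 1.00792 Da

1.008 Da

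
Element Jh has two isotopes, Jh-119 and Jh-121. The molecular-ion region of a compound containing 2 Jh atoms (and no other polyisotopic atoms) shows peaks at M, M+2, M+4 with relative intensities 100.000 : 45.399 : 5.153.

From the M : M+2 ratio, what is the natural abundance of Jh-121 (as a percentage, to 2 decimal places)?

18.50%

Write p for the Jh-119 fraction. I(M+2)/I(M) = [C(2,1)·p^1·(1−p)] / p^2 = 2·(1−p)/p = 45.399/100.000 = 0.4540
(1−p)/p = 0.4540/2 = 0.2270  ⇒  p = 1/(1 + 0.2270) = 0.8150
Jh-119: 81.50%, Jh-121: 18.50%.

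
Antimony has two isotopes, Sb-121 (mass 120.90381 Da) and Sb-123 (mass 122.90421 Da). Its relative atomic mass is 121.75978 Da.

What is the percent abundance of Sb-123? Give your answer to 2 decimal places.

With x = fraction of Sb-121 (so Sb-123 is 1 − x):
120.90381·x + 122.90421·(1 − x) = 121.75978
(120.90381 − 122.90421)·x = 121.75978 − 122.90421
x = -1.14443 / -2.00040 = 0.57210 → 57.21% Sb-121, 42.79% Sb-123.

42.79%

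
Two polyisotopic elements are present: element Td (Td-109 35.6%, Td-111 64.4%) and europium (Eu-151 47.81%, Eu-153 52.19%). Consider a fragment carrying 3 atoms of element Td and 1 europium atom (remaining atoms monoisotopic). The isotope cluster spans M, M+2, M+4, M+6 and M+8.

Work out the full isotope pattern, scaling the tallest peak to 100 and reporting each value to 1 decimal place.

6.0 : 39.2 : 94.6 : 100.0 : 38.8

Element Td pattern (n=3): 0.04511802 : 0.24485395 : 0.44293805 : 0.26708998
Europium pattern (n=1): 0.4781 : 0.5219
Convolve the two distributions (both contribute in 2-u steps):
  M: 0.04511802×0.4781 = 0.021571
  M+2: 0.04511802×0.5219 + 0.24485395×0.4781 = 0.140612
  M+4: 0.24485395×0.5219 + 0.44293805×0.4781 = 0.339558
  M+6: 0.44293805×0.5219 + 0.26708998×0.4781 = 0.358865
  M+8: 0.26708998×0.5219 = 0.139394
Scale to base peak (0.358865) = 100: 6.0 : 39.2 : 94.6 : 100.0 : 38.8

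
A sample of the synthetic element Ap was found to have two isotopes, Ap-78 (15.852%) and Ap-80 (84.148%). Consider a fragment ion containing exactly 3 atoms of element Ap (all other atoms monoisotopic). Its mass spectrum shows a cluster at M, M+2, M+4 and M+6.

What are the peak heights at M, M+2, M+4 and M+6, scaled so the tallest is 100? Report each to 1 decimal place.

The 3 Ap atoms are independent, so intensities follow the terms of (0.15852 + 0.84148)^3.
P(M) = 0.15852^3 = 0.003983
P(M+2) = 3 × 0.15852^2 × 0.84148^1 = 0.063436
P(M+4) = 3 × 0.15852^1 × 0.84148^2 = 0.336739
P(M+6) = 0.84148^3 = 0.595842
The M+6 peak is largest (0.595842); scaling to 100 gives 0.7 : 10.6 : 56.5 : 100.0.

0.7 : 10.6 : 56.5 : 100.0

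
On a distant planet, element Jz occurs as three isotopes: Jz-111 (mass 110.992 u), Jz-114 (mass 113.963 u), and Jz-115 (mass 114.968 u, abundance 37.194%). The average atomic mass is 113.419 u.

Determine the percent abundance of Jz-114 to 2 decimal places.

31.91%

Let x and y be the fractions of Jz-111 and Jz-114. Then x + y = 1 − 0.37194 = 0.62806 and 110.992x + 113.963y = 113.419 − 0.37194×114.968 = 70.65780208.
Substituting: 110.992x + 113.963(0.62806 − x) = 70.65780208
(110.992 − 113.963)x = -0.9177997  ⇒  x = 0.30892, y = 0.31914
Jz-111: 30.89%, Jz-114: 31.91%.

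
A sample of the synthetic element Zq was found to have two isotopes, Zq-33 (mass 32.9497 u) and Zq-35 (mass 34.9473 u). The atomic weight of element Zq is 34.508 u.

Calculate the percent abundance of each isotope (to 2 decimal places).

With x = fraction of Zq-33 (so Zq-35 is 1 − x):
32.9497·x + 34.9473·(1 − x) = 34.508
(32.9497 − 34.9473)·x = 34.508 − 34.9473
x = -0.4393 / -1.9976 = 0.21991 → 21.99% Zq-33, 78.01% Zq-35.

Zq-33: 21.99%, Zq-35: 78.01%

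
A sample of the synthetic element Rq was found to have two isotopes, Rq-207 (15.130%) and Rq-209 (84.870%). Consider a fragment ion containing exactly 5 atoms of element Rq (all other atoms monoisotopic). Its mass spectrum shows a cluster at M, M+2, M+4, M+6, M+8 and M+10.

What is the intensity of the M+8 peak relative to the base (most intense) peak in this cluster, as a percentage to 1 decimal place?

Term probabilities: M 0.0001, M+2 0.0022, M+4 0.0249, M+6 0.1399, M+8 0.3925, M+10 0.4403. Base peak = M+10.
P(M+10) = C(5,5) × 0.15130^0 × 0.84870^5 = 1 × 1.0000 × 0.44032263 = 0.440323 (base)
P(M+8) = C(5,4) × 0.15130^1 × 0.84870^4 = 5 × 0.1513 × 0.51882012 = 0.392487
Relative intensity = 0.392487 / 0.440323 × 100 = 89.1

89.1%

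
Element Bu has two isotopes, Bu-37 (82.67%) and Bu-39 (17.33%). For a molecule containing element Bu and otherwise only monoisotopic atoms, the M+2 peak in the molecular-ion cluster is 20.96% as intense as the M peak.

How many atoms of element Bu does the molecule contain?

1

For n independent Bu atoms, I(M+2)/I(M) = n · (abundance Bu-39) / (abundance Bu-37) = n · 0.1733/0.8267.
n = 0.2096 × 0.8267/0.1733 = 1.00 ≈ 1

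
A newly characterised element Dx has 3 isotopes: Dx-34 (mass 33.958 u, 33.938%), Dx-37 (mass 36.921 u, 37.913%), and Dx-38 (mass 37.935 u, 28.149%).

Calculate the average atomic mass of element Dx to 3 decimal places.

36.201 u

Average mass = Σ (abundance × isotope mass) = 0.33938 × 33.958 + 0.37913 × 36.921 + 0.28149 × 37.935
= 11.5247 + 13.9979 + 10.6783 = 36.2009 u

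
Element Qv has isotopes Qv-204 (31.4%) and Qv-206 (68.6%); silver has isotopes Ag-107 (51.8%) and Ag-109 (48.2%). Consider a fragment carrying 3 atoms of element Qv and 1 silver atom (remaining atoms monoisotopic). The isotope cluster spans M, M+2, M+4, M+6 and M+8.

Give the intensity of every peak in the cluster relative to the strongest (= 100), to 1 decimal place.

4.2 : 31.5 : 86.0 : 100.0 : 40.9

Element Qv pattern (n=3): 0.03095914 : 0.20291057 : 0.44330143 : 0.32282886
Silver pattern (n=1): 0.5180 : 0.4820
Convolve the two distributions (both contribute in 2-u steps):
  M: 0.03095914×0.5180 = 0.016037
  M+2: 0.03095914×0.4820 + 0.20291057×0.5180 = 0.120030
  M+4: 0.20291057×0.4820 + 0.44330143×0.5180 = 0.327433
  M+6: 0.44330143×0.4820 + 0.32282886×0.5180 = 0.380897
  M+8: 0.32282886×0.4820 = 0.155604
Scale to base peak (0.380897) = 100: 4.2 : 31.5 : 86.0 : 100.0 : 40.9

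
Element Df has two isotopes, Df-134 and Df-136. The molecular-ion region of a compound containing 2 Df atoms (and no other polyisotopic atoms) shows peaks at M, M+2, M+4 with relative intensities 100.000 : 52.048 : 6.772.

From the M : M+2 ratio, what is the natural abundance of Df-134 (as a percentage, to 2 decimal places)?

79.35%

Write p for the Df-134 fraction. I(M+2)/I(M) = [C(2,1)·p^1·(1−p)] / p^2 = 2·(1−p)/p = 52.048/100.000 = 0.5205
(1−p)/p = 0.5205/2 = 0.2602  ⇒  p = 1/(1 + 0.2602) = 0.7935
Df-134: 79.35%, Df-136: 20.65%.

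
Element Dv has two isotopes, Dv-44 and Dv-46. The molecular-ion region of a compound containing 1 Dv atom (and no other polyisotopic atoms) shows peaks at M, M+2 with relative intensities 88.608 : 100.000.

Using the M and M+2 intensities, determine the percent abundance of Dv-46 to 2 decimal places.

Write p for the Dv-44 fraction. I(M+2)/I(M) = [C(1,1)·p^0·(1−p)] / p^1 = 1·(1−p)/p = 100.000/88.608 = 1.1286
(1−p)/p = 1.1286/1 = 1.1286  ⇒  p = 1/(1 + 1.1286) = 0.4698
Dv-44: 46.98%, Dv-46: 53.02%.

53.02%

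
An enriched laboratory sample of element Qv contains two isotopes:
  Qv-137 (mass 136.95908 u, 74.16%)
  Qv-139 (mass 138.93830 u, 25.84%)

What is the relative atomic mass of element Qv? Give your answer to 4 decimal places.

Weight each isotope mass by its fractional abundance: 0.7416 × 136.95908 + 0.2584 × 138.93830
= 101.568854 + 35.901657 = 137.470511 u

137.4705 u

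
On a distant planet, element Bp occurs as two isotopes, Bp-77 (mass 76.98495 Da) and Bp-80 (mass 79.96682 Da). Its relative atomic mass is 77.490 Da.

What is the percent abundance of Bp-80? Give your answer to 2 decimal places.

16.94%

Let x be the fractional abundance of Bp-77; then Bp-80 has abundance 1 − x.
76.98495·x + 79.96682·(1 − x) = 77.490
(76.98495 − 79.96682)·x = 77.490 − 79.96682
x = -2.47682 / -2.98187 = 0.83063 → 83.06% Bp-77, 16.94% Bp-80.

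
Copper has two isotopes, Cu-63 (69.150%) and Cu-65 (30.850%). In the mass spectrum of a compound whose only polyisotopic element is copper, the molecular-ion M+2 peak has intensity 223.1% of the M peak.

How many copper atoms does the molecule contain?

With n Cu atoms, P(M+2)/P(M) = C(n,1)·p^(n−1)q / p^n = n·q/p = n · 0.30850/0.69150.
n = 2.231 × 0.69150/0.30850 = 5.00 ≈ 5

5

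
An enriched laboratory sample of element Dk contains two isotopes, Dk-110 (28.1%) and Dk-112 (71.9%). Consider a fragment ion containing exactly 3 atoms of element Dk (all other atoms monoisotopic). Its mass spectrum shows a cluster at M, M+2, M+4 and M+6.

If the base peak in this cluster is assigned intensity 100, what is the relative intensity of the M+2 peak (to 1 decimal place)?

39.1

(0.281 + 0.719)^3 gives M 0.0222, M+2 0.1703, M+4 0.4358, M+6 0.3717; the largest is M+4.
P(M+4) = C(3,2) × 0.281^1 × 0.719^2 = 3 × 0.2810 × 0.516961 = 0.435798 (base)
P(M+2) = C(3,1) × 0.281^2 × 0.719^1 = 3 × 0.078961 × 0.7190 = 0.170319
Relative intensity = 0.170319 / 0.435798 × 100 = 39.1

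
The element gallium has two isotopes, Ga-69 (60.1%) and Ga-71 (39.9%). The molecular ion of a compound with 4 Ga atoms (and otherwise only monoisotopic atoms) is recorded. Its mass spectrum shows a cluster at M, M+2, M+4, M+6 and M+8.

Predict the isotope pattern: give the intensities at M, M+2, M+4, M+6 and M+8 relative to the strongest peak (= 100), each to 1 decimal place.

37.7 : 100.0 : 99.6 : 44.1 : 7.3

Expanding (0.601 + 0.399)^4:
P(M) = 0.601^4 = 0.130466
P(M+2) = 4 × 0.601^3 × 0.399^1 = 0.346463
P(M+4) = 6 × 0.601^2 × 0.399^2 = 0.345021
P(M+6) = 4 × 0.601^1 × 0.399^3 = 0.152705
P(M+8) = 0.399^4 = 0.025345
The M+2 peak is largest (0.346463); scaling to 100 gives 37.7 : 100.0 : 99.6 : 44.1 : 7.3.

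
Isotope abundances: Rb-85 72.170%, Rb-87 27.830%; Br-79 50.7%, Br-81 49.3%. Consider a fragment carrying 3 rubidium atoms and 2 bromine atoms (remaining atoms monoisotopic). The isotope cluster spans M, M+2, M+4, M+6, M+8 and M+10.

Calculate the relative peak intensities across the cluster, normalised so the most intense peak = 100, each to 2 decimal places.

27.46 : 85.18 : 100.00 : 55.44 : 14.65 : 1.49

Rubidium pattern (n=3): 0.37589809 : 0.43485841 : 0.16768892 : 0.02155458
Bromine pattern (n=2): 0.257049 : 0.499902 : 0.243049
Convolve the two distributions (both contribute in 2-u steps):
  M: 0.37589809×0.257049 = 0.096624
  M+2: 0.37589809×0.499902 + 0.43485841×0.257049 = 0.299692
  M+4: 0.37589809×0.243049 + 0.43485841×0.499902 + 0.16768892×0.257049 = 0.351853
  M+6: 0.43485841×0.243049 + 0.16768892×0.499902 + 0.02155458×0.257049 = 0.195061
  M+8: 0.16768892×0.243049 + 0.02155458×0.499902 = 0.051532
  M+10: 0.02155458×0.243049 = 0.005239
Scale to base peak (0.351853) = 100: 27.46 : 85.18 : 100.00 : 55.44 : 14.65 : 1.49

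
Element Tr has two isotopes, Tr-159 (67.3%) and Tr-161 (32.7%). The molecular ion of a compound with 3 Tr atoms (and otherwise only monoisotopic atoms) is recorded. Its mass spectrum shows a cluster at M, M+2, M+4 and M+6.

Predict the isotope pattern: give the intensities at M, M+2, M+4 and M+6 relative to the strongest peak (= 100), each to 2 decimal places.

68.60 : 100.00 : 48.59 : 7.87

The 3 Tr atoms are independent, so intensities follow the terms of (0.673 + 0.327)^3.
P(M) = 0.673^3 = 0.304821
P(M+2) = 3 × 0.673^2 × 0.327^1 = 0.444323
P(M+4) = 3 × 0.673^1 × 0.327^2 = 0.215890
P(M+6) = 0.327^3 = 0.034966
The M+2 peak is largest (0.444323); scaling to 100 gives 68.60 : 100.00 : 48.59 : 7.87.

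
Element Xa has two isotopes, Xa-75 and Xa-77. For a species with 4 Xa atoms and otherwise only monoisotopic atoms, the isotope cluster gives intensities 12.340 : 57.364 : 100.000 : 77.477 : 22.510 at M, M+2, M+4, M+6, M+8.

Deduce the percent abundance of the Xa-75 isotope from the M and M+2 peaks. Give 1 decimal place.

If p is the fraction of Xa that is Xa-75, then I(M+2)/I(M) = [C(4,1)·p^3·(1−p)] / p^4 = 4·(1−p)/p = 57.364/12.340 = 4.6486
(1−p)/p = 4.6486/4 = 1.1622  ⇒  p = 1/(1 + 1.1622) = 0.4625
Xa-75: 46.3%, Xa-77: 53.7%.

46.3%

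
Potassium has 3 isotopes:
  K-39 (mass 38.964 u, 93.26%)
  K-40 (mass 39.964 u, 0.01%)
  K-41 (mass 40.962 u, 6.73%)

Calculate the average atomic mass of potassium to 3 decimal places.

39.099 u

Weight each isotope mass by its fractional abundance: 0.9326 × 38.964 + 0.0001 × 39.964 + 0.0673 × 40.962
= 36.3378 + 0.0040 + 2.7567 = 39.0985 u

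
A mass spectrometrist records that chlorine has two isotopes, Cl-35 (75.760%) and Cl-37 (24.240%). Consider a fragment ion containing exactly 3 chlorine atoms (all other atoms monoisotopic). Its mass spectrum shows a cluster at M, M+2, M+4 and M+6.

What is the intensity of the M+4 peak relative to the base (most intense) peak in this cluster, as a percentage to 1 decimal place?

30.7%

Binomial terms of (0.75760 + 0.24240)^3: M 0.4348, M+2 0.4174, M+4 0.1335, M+6 0.0142 → M is the base peak.
P(M) = C(3,0) × 0.75760^3 × 0.24240^0 = 1 × 0.4348304 × 1.0000 = 0.434830 (base)
P(M+4) = C(3,2) × 0.75760^1 × 0.24240^2 = 3 × 0.7576 × 0.05875776 = 0.133545
Relative intensity = 0.133545 / 0.434830 × 100 = 30.7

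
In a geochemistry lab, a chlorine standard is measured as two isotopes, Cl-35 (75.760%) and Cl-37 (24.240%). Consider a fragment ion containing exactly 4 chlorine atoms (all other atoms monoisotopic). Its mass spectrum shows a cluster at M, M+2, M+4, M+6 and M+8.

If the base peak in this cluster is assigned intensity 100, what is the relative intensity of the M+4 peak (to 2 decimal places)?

47.99

Term probabilities: M 0.3294, M+2 0.4216, M+4 0.2023, M+6 0.0432, M+8 0.0035. Base peak = M+2.
P(M+2) = C(4,1) × 0.75760^3 × 0.24240^1 = 4 × 0.4348304 × 0.2424 = 0.421612 (base)
P(M+4) = C(4,2) × 0.75760^2 × 0.24240^2 = 6 × 0.57395776 × 0.05875776 = 0.202347
Relative intensity = 0.202347 / 0.421612 × 100 = 47.99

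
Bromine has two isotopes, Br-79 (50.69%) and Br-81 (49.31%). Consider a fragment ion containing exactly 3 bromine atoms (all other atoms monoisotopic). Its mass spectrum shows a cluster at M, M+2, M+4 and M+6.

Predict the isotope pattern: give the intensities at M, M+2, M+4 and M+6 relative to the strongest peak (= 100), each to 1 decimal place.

Each Br atom is independently Br-79 (p = 0.5069) or Br-81 (q = 0.4931); the cluster is the binomial expansion (p + q)^3.
P(M) = 0.5069^3 = 0.130247
P(M+2) = 3 × 0.5069^2 × 0.4931^1 = 0.380103
P(M+4) = 3 × 0.5069^1 × 0.4931^2 = 0.369755
P(M+6) = 0.4931^3 = 0.119896
The M+2 peak is largest (0.380103); scaling to 100 gives 34.3 : 100.0 : 97.3 : 31.5.

34.3 : 100.0 : 97.3 : 31.5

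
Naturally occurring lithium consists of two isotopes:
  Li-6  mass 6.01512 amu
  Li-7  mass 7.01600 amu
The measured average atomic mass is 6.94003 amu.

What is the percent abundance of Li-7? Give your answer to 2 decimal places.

Writing the weighted mean with unknown fraction x of Li-6:
6.01512·x + 7.01600·(1 − x) = 6.94003
(6.01512 − 7.01600)·x = 6.94003 − 7.01600
x = -0.07597 / -1.00088 = 0.07590 → 7.59% Li-6, 92.41% Li-7.

92.41%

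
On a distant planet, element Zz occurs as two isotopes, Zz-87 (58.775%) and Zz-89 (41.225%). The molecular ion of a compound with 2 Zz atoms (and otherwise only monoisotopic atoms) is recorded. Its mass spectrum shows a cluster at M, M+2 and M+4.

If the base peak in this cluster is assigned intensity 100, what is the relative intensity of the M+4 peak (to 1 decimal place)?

35.1

Binomial terms of (0.58775 + 0.41225)^2: M 0.3455, M+2 0.4846, M+4 0.1700 → M+2 is the base peak.
P(M+2) = C(2,1) × 0.58775^1 × 0.41225^1 = 2 × 0.58775 × 0.41225 = 0.484600 (base)
P(M+4) = C(2,2) × 0.58775^0 × 0.41225^2 = 1 × 1.0000 × 0.16995006 = 0.169950
Relative intensity = 0.169950 / 0.484600 × 100 = 35.1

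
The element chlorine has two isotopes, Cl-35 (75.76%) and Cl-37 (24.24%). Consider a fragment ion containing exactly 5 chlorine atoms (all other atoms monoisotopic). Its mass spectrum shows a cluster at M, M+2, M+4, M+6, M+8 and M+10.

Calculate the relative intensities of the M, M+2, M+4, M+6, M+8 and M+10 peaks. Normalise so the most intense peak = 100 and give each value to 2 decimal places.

Expanding (0.7576 + 0.2424)^5:
P(M) = 0.7576^5 = 0.249574
P(M+2) = 5 × 0.7576^4 × 0.2424^1 = 0.399266
P(M+4) = 10 × 0.7576^3 × 0.2424^2 = 0.255497
P(M+6) = 10 × 0.7576^2 × 0.2424^3 = 0.081748
P(M+8) = 5 × 0.7576^1 × 0.2424^4 = 0.013078
P(M+10) = 0.2424^5 = 0.000837
The M+2 peak is largest (0.399266); scaling to 100 gives 62.51 : 100.00 : 63.99 : 20.47 : 3.28 : 0.21.

62.51 : 100.00 : 63.99 : 20.47 : 3.28 : 0.21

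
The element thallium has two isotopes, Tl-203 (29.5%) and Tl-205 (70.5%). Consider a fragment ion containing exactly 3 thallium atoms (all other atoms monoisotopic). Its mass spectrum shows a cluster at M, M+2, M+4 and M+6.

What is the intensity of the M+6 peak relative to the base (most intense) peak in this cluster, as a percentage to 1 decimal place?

79.7%

(0.295 + 0.705)^3 gives M 0.0257, M+2 0.1841, M+4 0.4399, M+6 0.3504; the largest is M+4.
P(M+4) = C(3,2) × 0.295^1 × 0.705^2 = 3 × 0.2950 × 0.497025 = 0.439867 (base)
P(M+6) = C(3,3) × 0.295^0 × 0.705^3 = 1 × 1.0000 × 0.35040263 = 0.350403
Relative intensity = 0.350403 / 0.439867 × 100 = 79.7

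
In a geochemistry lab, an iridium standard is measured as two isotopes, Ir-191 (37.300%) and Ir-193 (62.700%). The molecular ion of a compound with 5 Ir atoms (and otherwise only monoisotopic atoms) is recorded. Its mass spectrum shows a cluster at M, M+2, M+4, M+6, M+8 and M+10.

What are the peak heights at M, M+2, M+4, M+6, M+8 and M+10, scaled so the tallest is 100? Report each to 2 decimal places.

Each Ir atom is independently Ir-191 (p = 0.37300) or Ir-193 (q = 0.62700); the cluster is the binomial expansion (p + q)^5.
P(M) = 0.37300^5 = 0.007220
P(M+2) = 5 × 0.37300^4 × 0.62700^1 = 0.060684
P(M+4) = 10 × 0.37300^3 × 0.62700^2 = 0.204015
P(M+6) = 10 × 0.37300^2 × 0.62700^3 = 0.342942
P(M+8) = 5 × 0.37300^1 × 0.62700^4 = 0.288237
P(M+10) = 0.62700^5 = 0.096903
The M+6 peak is largest (0.342942); scaling to 100 gives 2.11 : 17.70 : 59.49 : 100.00 : 84.05 : 28.26.

2.11 : 17.70 : 59.49 : 100.00 : 84.05 : 28.26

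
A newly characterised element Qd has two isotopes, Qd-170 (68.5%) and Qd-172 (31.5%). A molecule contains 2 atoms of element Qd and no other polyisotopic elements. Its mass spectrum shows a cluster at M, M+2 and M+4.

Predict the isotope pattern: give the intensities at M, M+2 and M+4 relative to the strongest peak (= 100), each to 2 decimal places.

Expanding (0.685 + 0.315)^2:
P(M) = 0.685^2 = 0.469225
P(M+2) = 2 × 0.685^1 × 0.315^1 = 0.431550
P(M+4) = 0.315^2 = 0.099225
The M peak is largest (0.469225); scaling to 100 gives 100.00 : 91.97 : 21.15.

100.00 : 91.97 : 21.15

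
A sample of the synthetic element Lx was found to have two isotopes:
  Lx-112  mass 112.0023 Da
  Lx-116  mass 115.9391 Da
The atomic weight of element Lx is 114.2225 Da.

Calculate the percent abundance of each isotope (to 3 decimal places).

Let x be the fractional abundance of Lx-112; then Lx-116 has abundance 1 − x.
112.0023·x + 115.9391·(1 − x) = 114.2225
(112.0023 − 115.9391)·x = 114.2225 − 115.9391
x = -1.7166 / -3.9368 = 0.43604 → 43.604% Lx-112, 56.396% Lx-116.

Lx-112: 43.604%, Lx-116: 56.396%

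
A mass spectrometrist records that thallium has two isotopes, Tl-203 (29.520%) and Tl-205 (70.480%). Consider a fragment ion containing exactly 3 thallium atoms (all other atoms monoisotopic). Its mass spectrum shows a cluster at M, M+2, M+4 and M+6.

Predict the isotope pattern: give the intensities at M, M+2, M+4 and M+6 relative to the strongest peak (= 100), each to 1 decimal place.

The 3 Tl atoms are independent, so intensities follow the terms of (0.29520 + 0.70480)^3.
P(M) = 0.29520^3 = 0.025725
P(M+2) = 3 × 0.29520^2 × 0.70480^1 = 0.184255
P(M+4) = 3 × 0.29520^1 × 0.70480^2 = 0.439916
P(M+6) = 0.70480^3 = 0.350104
The M+4 peak is largest (0.439916); scaling to 100 gives 5.8 : 41.9 : 100.0 : 79.6.

5.8 : 41.9 : 100.0 : 79.6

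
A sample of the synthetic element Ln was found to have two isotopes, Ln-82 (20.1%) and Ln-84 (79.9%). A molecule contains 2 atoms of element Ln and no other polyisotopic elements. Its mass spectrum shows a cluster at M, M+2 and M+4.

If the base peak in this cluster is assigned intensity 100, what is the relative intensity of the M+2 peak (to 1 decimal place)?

Term probabilities: M 0.0404, M+2 0.3212, M+4 0.6384. Base peak = M+4.
P(M+4) = C(2,2) × 0.201^0 × 0.799^2 = 1 × 1.0000 × 0.638401 = 0.638401 (base)
P(M+2) = C(2,1) × 0.201^1 × 0.799^1 = 2 × 0.2010 × 0.7990 = 0.321198
Relative intensity = 0.321198 / 0.638401 × 100 = 50.3

50.3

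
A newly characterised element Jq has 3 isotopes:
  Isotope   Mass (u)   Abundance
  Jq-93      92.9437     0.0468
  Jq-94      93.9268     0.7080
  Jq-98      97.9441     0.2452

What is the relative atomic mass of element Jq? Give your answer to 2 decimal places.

94.87 u

Ar = Σ fᵢ·mᵢ = 0.0468 × 92.9437 + 0.7080 × 93.9268 + 0.2452 × 97.9441
= 4.34977 + 66.50017 + 24.01589 = 94.86583 u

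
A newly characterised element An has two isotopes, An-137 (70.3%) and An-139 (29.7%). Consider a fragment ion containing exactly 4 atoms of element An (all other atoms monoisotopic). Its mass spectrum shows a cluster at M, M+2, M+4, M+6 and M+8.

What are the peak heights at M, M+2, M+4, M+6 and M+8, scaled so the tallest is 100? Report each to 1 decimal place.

59.2 : 100.0 : 63.4 : 17.8 : 1.9

The 4 An atoms are independent, so intensities follow the terms of (0.703 + 0.297)^4.
P(M) = 0.703^4 = 0.244243
P(M+2) = 4 × 0.703^3 × 0.297^1 = 0.412746
P(M+4) = 6 × 0.703^2 × 0.297^2 = 0.261562
P(M+6) = 4 × 0.703^1 × 0.297^3 = 0.073669
P(M+8) = 0.297^4 = 0.007781
The M+2 peak is largest (0.412746); scaling to 100 gives 59.2 : 100.0 : 63.4 : 17.8 : 1.9.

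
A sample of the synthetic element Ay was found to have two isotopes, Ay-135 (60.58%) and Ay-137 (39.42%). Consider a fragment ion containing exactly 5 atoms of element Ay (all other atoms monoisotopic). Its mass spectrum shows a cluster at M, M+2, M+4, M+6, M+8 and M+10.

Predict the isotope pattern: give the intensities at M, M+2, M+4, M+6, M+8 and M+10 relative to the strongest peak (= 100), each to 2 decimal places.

The 5 Ay atoms are independent, so intensities follow the terms of (0.6058 + 0.3942)^5.
P(M) = 0.6058^5 = 0.081592
P(M+2) = 5 × 0.6058^4 × 0.3942^1 = 0.265463
P(M+4) = 10 × 0.6058^3 × 0.3942^2 = 0.345479
P(M+6) = 10 × 0.6058^2 × 0.3942^3 = 0.224806
P(M+8) = 5 × 0.6058^1 × 0.3942^4 = 0.073142
P(M+10) = 0.3942^5 = 0.009519
The M+4 peak is largest (0.345479); scaling to 100 gives 23.62 : 76.84 : 100.00 : 65.07 : 21.17 : 2.76.

23.62 : 76.84 : 100.00 : 65.07 : 21.17 : 2.76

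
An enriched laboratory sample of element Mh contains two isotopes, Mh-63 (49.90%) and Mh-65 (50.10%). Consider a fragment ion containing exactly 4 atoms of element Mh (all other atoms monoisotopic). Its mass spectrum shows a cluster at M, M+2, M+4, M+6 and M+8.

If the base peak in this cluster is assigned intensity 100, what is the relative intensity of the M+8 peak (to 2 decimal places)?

Term probabilities: M 0.0620, M+2 0.2490, M+4 0.3750, M+6 0.2510, M+8 0.0630. Base peak = M+4.
P(M+4) = C(4,2) × 0.4990^2 × 0.5010^2 = 6 × 0.249001 × 0.251001 = 0.374997 (base)
P(M+8) = C(4,4) × 0.4990^0 × 0.5010^4 = 1 × 1.0000 × 0.0630015 = 0.063002
Relative intensity = 0.063002 / 0.374997 × 100 = 16.80

16.80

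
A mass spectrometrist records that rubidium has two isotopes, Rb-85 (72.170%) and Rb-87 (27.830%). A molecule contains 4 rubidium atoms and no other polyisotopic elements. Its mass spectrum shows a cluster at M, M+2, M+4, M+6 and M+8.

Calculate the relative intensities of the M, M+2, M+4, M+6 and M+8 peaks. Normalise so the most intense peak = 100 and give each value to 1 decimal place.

Each Rb atom is independently Rb-85 (p = 0.72170) or Rb-87 (q = 0.27830); the cluster is the binomial expansion (p + q)^4.
P(M) = 0.72170^4 = 0.271286
P(M+2) = 4 × 0.72170^3 × 0.27830^1 = 0.418450
P(M+4) = 6 × 0.72170^2 × 0.27830^2 = 0.242042
P(M+6) = 4 × 0.72170^1 × 0.27830^3 = 0.062224
P(M+8) = 0.27830^4 = 0.005999
The M+2 peak is largest (0.418450); scaling to 100 gives 64.8 : 100.0 : 57.8 : 14.9 : 1.4.

64.8 : 100.0 : 57.8 : 14.9 : 1.4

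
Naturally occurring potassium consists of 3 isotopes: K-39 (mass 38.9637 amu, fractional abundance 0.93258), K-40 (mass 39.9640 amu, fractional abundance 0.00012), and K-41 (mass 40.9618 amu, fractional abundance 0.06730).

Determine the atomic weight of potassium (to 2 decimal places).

39.10 amu

Ar = Σ fᵢ·mᵢ = 0.93258 × 38.9637 + 0.00012 × 39.9640 + 0.06730 × 40.9618
= 36.33677 + 0.00480 + 2.75673 = 39.09830 amu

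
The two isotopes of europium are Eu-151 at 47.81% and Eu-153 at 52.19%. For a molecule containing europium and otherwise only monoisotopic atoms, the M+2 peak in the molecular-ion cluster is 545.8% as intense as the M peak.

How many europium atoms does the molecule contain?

With n Eu atoms, P(M+2)/P(M) = C(n,1)·p^(n−1)q / p^n = n·q/p = n · 0.5219/0.4781.
n = 5.458 × 0.4781/0.5219 = 5.00 ≈ 5

5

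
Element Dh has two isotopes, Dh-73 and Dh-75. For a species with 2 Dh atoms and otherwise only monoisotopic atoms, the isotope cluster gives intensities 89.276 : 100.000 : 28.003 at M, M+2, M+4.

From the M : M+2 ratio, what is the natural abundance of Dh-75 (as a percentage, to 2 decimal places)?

Let p = fractional abundance of Dh-73. I(M+2)/I(M) = [C(2,1)·p^1·(1−p)] / p^2 = 2·(1−p)/p = 100.000/89.276 = 1.1201
(1−p)/p = 1.1201/2 = 0.5601  ⇒  p = 1/(1 + 0.5601) = 0.6410
Dh-73: 64.10%, Dh-75: 35.90%.

35.90%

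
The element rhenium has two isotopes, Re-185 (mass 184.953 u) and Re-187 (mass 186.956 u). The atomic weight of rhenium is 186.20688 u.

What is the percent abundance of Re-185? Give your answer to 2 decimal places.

37.40%

Let x be the fractional abundance of Re-185; then Re-187 has abundance 1 − x.
184.953·x + 186.956·(1 − x) = 186.20688
(184.953 − 186.956)·x = 186.20688 − 186.956
x = -0.74912 / -2.003 = 0.37400 → 37.40% Re-185, 62.60% Re-187.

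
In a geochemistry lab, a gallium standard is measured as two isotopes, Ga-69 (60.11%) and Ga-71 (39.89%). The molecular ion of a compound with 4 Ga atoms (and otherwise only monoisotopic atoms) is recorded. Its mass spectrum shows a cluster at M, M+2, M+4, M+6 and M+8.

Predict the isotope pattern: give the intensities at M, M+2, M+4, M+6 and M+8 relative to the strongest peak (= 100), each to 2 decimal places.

Each Ga atom is independently Ga-69 (p = 0.6011) or Ga-71 (q = 0.3989); the cluster is the binomial expansion (p + q)^4.
P(M) = 0.6011^4 = 0.130553
P(M+2) = 4 × 0.6011^3 × 0.3989^1 = 0.346549
P(M+4) = 6 × 0.6011^2 × 0.3989^2 = 0.344963
P(M+6) = 4 × 0.6011^1 × 0.3989^3 = 0.152616
P(M+8) = 0.3989^4 = 0.025320
The M+2 peak is largest (0.346549); scaling to 100 gives 37.67 : 100.00 : 99.54 : 44.04 : 7.31.

37.67 : 100.00 : 99.54 : 44.04 : 7.31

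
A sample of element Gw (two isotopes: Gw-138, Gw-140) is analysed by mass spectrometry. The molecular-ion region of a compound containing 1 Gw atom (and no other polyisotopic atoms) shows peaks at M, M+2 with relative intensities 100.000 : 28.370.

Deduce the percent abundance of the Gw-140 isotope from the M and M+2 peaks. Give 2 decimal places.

22.10%

Let p = fractional abundance of Gw-138. I(M+2)/I(M) = [C(1,1)·p^0·(1−p)] / p^1 = 1·(1−p)/p = 28.370/100.000 = 0.2837
(1−p)/p = 0.2837/1 = 0.2837  ⇒  p = 1/(1 + 0.2837) = 0.7790
Gw-138: 77.90%, Gw-140: 22.10%.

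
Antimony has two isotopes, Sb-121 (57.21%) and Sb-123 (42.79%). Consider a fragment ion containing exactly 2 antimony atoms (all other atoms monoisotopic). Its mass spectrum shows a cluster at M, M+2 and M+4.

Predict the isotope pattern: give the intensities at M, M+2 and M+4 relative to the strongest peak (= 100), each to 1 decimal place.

66.8 : 100.0 : 37.4

Each Sb atom is independently Sb-121 (p = 0.5721) or Sb-123 (q = 0.4279); the cluster is the binomial expansion (p + q)^2.
P(M) = 0.5721^2 = 0.327298
P(M+2) = 2 × 0.5721^1 × 0.4279^1 = 0.489603
P(M+4) = 0.4279^2 = 0.183098
The M+2 peak is largest (0.489603); scaling to 100 gives 66.8 : 100.0 : 37.4.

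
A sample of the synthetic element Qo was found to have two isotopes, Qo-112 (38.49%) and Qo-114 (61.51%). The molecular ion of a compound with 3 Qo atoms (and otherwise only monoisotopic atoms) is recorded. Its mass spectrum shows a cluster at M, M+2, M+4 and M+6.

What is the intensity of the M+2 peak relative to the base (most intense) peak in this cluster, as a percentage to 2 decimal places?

62.58%

(0.3849 + 0.6151)^3 gives M 0.0570, M+2 0.2734, M+4 0.4369, M+6 0.2327; the largest is M+4.
P(M+4) = C(3,2) × 0.3849^1 × 0.6151^2 = 3 × 0.3849 × 0.37834801 = 0.436878 (base)
P(M+2) = C(3,1) × 0.3849^2 × 0.6151^1 = 3 × 0.14814801 × 0.6151 = 0.273378
Relative intensity = 0.273378 / 0.436878 × 100 = 62.58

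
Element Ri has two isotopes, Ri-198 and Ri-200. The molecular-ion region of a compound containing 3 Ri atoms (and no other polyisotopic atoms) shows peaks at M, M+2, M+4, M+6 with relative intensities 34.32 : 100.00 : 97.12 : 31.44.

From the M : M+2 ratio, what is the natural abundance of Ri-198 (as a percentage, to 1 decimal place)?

If p is the fraction of Ri that is Ri-198, then I(M+2)/I(M) = [C(3,1)·p^2·(1−p)] / p^3 = 3·(1−p)/p = 100.00/34.32 = 2.9138
(1−p)/p = 2.9138/3 = 0.9713  ⇒  p = 1/(1 + 0.9713) = 0.5073
Ri-198: 50.7%, Ri-200: 49.3%.

50.7%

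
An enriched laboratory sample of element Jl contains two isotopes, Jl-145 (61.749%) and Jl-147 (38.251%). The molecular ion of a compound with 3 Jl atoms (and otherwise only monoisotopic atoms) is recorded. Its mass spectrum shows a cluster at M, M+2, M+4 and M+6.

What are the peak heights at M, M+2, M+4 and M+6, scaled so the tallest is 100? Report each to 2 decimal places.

Expanding (0.61749 + 0.38251)^3:
P(M) = 0.61749^3 = 0.235445
P(M+2) = 3 × 0.61749^2 × 0.38251^1 = 0.437546
P(M+4) = 3 × 0.61749^1 × 0.38251^2 = 0.271042
P(M+6) = 0.38251^3 = 0.055967
The M+2 peak is largest (0.437546); scaling to 100 gives 53.81 : 100.00 : 61.95 : 12.79.

53.81 : 100.00 : 61.95 : 12.79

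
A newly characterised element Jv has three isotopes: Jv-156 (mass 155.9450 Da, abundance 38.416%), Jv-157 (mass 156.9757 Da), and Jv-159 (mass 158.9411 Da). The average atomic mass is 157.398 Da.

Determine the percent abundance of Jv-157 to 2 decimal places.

Let x and y be the fractions of Jv-157 and Jv-159. Then x + y = 1 − 0.38416 = 0.61584 and 156.9757x + 158.9411y = 157.398 − 0.38416×155.9450 = 97.4901688.
Substituting: 156.9757x + 158.9411(0.61584 − x) = 97.4901688
(156.9757 − 158.9411)x = -0.392118224  ⇒  x = 0.19951, y = 0.41633
Jv-157: 19.95%, Jv-159: 41.63%.

19.95%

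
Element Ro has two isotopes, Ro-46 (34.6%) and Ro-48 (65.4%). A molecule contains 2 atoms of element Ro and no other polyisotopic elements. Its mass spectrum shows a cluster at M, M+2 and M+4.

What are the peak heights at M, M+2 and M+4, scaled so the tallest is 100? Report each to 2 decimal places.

26.45 : 100.00 : 94.51

Expanding (0.346 + 0.654)^2:
P(M) = 0.346^2 = 0.119716
P(M+2) = 2 × 0.346^1 × 0.654^1 = 0.452568
P(M+4) = 0.654^2 = 0.427716
The M+2 peak is largest (0.452568); scaling to 100 gives 26.45 : 100.00 : 94.51.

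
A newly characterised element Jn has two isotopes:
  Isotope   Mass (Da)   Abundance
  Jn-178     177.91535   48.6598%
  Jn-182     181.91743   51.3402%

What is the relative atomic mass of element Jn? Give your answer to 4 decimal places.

Average mass = Σ (abundance × isotope mass) = 0.486598 × 177.91535 + 0.513402 × 181.91743
= 86.573253 + 93.396772 = 179.970025 Da

179.9700 Da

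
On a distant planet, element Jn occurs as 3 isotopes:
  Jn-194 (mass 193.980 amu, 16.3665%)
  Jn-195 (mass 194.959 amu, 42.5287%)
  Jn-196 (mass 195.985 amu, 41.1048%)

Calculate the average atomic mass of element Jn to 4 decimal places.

Ar = Σ fᵢ·mᵢ = 0.163665 × 193.980 + 0.425287 × 194.959 + 0.411048 × 195.985
= 31.74774 + 82.91353 + 80.55924 = 195.22051 amu

195.2205 amu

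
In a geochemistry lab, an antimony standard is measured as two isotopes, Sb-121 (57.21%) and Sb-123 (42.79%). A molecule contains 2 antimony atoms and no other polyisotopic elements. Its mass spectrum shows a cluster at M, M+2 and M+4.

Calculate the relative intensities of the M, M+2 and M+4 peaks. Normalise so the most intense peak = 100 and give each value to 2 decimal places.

66.85 : 100.00 : 37.40

Expanding (0.5721 + 0.4279)^2:
P(M) = 0.5721^2 = 0.327298
P(M+2) = 2 × 0.5721^1 × 0.4279^1 = 0.489603
P(M+4) = 0.4279^2 = 0.183098
The M+2 peak is largest (0.489603); scaling to 100 gives 66.85 : 100.00 : 37.40.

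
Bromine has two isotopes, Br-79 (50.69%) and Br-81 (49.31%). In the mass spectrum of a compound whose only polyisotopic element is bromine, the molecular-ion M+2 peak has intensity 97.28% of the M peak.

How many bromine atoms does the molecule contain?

With n Br atoms, P(M+2)/P(M) = C(n,1)·p^(n−1)q / p^n = n·q/p = n · 0.4931/0.5069.
n = 0.9728 × 0.5069/0.4931 = 1.00 ≈ 1

1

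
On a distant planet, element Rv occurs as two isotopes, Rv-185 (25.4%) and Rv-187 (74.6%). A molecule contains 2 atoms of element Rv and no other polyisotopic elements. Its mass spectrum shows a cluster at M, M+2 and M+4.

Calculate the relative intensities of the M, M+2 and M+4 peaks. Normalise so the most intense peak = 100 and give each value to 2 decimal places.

Expanding (0.254 + 0.746)^2:
P(M) = 0.254^2 = 0.064516
P(M+2) = 2 × 0.254^1 × 0.746^1 = 0.378968
P(M+4) = 0.746^2 = 0.556516
The M+4 peak is largest (0.556516); scaling to 100 gives 11.59 : 68.10 : 100.00.

11.59 : 68.10 : 100.00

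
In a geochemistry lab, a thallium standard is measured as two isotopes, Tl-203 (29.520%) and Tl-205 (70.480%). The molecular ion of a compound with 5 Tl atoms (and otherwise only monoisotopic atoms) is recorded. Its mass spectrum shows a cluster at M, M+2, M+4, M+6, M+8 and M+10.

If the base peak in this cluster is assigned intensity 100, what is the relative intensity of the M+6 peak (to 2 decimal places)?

83.77

Binomial terms of (0.29520 + 0.70480)^5: M 0.0022, M+2 0.0268, M+4 0.1278, M+6 0.3051, M+8 0.3642, M+10 0.1739 → M+8 is the base peak.
P(M+8) = C(5,4) × 0.29520^1 × 0.70480^4 = 5 × 0.2952 × 0.24675365 = 0.364208 (base)
P(M+6) = C(5,3) × 0.29520^2 × 0.70480^3 = 10 × 0.08714304 × 0.35010449 = 0.305092
Relative intensity = 0.305092 / 0.364208 × 100 = 83.77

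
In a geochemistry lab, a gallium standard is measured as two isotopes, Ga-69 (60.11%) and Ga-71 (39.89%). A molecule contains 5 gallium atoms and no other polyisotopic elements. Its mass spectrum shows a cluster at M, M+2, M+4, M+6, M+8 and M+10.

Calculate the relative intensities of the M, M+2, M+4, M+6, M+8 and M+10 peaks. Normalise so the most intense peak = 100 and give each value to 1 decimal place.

22.7 : 75.3 : 100.0 : 66.4 : 22.0 : 2.9

Each Ga atom is independently Ga-69 (p = 0.6011) or Ga-71 (q = 0.3989); the cluster is the binomial expansion (p + q)^5.
P(M) = 0.6011^5 = 0.078475
P(M+2) = 5 × 0.6011^4 × 0.3989^1 = 0.260388
P(M+4) = 10 × 0.6011^3 × 0.3989^2 = 0.345596
P(M+6) = 10 × 0.6011^2 × 0.3989^3 = 0.229343
P(M+8) = 5 × 0.6011^1 × 0.3989^4 = 0.076098
P(M+10) = 0.3989^5 = 0.010100
The M+4 peak is largest (0.345596); scaling to 100 gives 22.7 : 75.3 : 100.0 : 66.4 : 22.0 : 2.9.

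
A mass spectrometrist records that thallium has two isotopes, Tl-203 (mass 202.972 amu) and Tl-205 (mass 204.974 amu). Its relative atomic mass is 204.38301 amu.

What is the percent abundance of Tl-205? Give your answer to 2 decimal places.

With x = fraction of Tl-203 (so Tl-205 is 1 − x):
202.972·x + 204.974·(1 − x) = 204.38301
(202.972 − 204.974)·x = 204.38301 − 204.974
x = -0.59099 / -2.002 = 0.29520 → 29.52% Tl-203, 70.48% Tl-205.

70.48%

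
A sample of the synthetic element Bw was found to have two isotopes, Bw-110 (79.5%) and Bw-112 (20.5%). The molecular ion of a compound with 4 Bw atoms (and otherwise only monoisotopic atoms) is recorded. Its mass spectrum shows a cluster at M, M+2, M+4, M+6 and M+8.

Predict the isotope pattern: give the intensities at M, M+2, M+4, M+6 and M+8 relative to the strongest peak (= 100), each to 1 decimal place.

97.0 : 100.0 : 38.7 : 6.6 : 0.4

Expanding (0.795 + 0.205)^4:
P(M) = 0.795^4 = 0.399456
P(M+2) = 4 × 0.795^3 × 0.205^1 = 0.412017
P(M+4) = 6 × 0.795^2 × 0.205^2 = 0.159365
P(M+6) = 4 × 0.795^1 × 0.205^3 = 0.027396
P(M+8) = 0.205^4 = 0.001766
The M+2 peak is largest (0.412017); scaling to 100 gives 97.0 : 100.0 : 38.7 : 6.6 : 0.4.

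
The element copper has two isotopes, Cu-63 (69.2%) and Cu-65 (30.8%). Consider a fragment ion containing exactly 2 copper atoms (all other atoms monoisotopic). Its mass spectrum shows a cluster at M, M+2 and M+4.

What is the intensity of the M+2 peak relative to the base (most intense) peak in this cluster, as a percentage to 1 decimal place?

(0.692 + 0.308)^2 gives M 0.4789, M+2 0.4263, M+4 0.0949; the largest is M.
P(M) = C(2,0) × 0.692^2 × 0.308^0 = 1 × 0.478864 × 1.0000 = 0.478864 (base)
P(M+2) = C(2,1) × 0.692^1 × 0.308^1 = 2 × 0.6920 × 0.3080 = 0.426272
Relative intensity = 0.426272 / 0.478864 × 100 = 89.0

89.0%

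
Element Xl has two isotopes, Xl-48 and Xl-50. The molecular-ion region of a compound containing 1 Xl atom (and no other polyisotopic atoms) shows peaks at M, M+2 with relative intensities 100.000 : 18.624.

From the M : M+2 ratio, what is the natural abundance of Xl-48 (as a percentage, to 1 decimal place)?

84.3%

Let p = fractional abundance of Xl-48. I(M+2)/I(M) = [C(1,1)·p^0·(1−p)] / p^1 = 1·(1−p)/p = 18.624/100.000 = 0.1862
(1−p)/p = 0.1862/1 = 0.1862  ⇒  p = 1/(1 + 0.1862) = 0.8430
Xl-48: 84.3%, Xl-50: 15.7%.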